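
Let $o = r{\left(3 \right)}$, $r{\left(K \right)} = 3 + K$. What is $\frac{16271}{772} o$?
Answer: $\frac{48813}{386} \approx 126.46$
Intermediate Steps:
$o = 6$ ($o = 3 + 3 = 6$)
$\frac{16271}{772} o = \frac{16271}{772} \cdot 6 = \frac{48813}{386}$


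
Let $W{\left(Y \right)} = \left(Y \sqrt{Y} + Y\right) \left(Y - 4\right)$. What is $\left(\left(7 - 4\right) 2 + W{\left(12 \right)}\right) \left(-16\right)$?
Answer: $-1632 - 3072 \sqrt{3} \approx -6952.9$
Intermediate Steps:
$W{\left(Y \right)} = \left(-4 + Y\right) \left(Y + Y^{\frac{3}{2}}\right)$ ($W{\left(Y \right)} = \left(Y^{\frac{3}{2}} + Y\right) \left(-4 + Y\right) = \left(Y + Y^{\frac{3}{2}}\right) \left(-4 + Y\right) = \left(-4 + Y\right) \left(Y + Y^{\frac{3}{2}}\right)$)
$\left(\left(7 - 4\right) 2 + W{\left(12 \right)}\right) \left(-16\right) = \left(\left(7 - 4\right) 2 - \left(48 - 144 - 288 \sqrt{3} + 96 \sqrt{3}\right)\right) \left(-16\right) = \left(3 \cdot 2 + \left(144 + 288 \sqrt{3} - 48 - 4 \cdot 24 \sqrt{3}\right)\right) \left(-16\right) = \left(6 + \left(144 + 288 \sqrt{3} - 48 - 96 \sqrt{3}\right)\right) \left(-16\right) = \left(6 + \left(96 + 192 \sqrt{3}\right)\right) \left(-16\right) = \left(102 + 192 \sqrt{3}\right) \left(-16\right) = -1632 - 3072 \sqrt{3}$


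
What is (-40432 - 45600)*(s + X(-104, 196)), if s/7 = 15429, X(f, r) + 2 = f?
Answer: -9282594704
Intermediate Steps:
X(f, r) = -2 + f
s = 108003 (s = 7*15429 = 108003)
(-40432 - 45600)*(s + X(-104, 196)) = (-40432 - 45600)*(108003 + (-2 - 104)) = -86032*(108003 - 106) = -86032*107897 = -9282594704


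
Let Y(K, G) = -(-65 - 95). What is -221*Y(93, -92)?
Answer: -35360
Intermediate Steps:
Y(K, G) = 160 (Y(K, G) = -1*(-160) = 160)
-221*Y(93, -92) = -221*160 = -35360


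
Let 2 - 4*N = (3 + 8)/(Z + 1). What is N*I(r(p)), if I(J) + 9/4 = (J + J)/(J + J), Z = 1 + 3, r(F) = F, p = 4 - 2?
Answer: 1/16 ≈ 0.062500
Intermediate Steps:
p = 2
Z = 4
I(J) = -5/4 (I(J) = -9/4 + (J + J)/(J + J) = -9/4 + (2*J)/((2*J)) = -9/4 + (2*J)*(1/(2*J)) = -9/4 + 1 = -5/4)
N = -1/20 (N = ½ - (3 + 8)/(4*(4 + 1)) = ½ - 11/(4*5) = ½ - ¼*11/5 = ½ - 11/20 = -1/20 ≈ -0.050000)
N*I(r(p)) = -1/20*(-5/4) = 1/16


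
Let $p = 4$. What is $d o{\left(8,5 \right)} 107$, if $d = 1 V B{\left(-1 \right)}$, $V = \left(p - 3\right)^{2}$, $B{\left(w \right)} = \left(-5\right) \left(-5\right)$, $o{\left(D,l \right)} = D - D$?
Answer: $0$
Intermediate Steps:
$o{\left(D,l \right)} = 0$
$B{\left(w \right)} = 25$
$V = 1$ ($V = \left(4 - 3\right)^{2} = 1^{2} = 1$)
$d = 25$ ($d = 1 \cdot 1 \cdot 25 = 1 \cdot 25 = 25$)
$d o{\left(8,5 \right)} 107 = 25 \cdot 0 \cdot 107 = 0 \cdot 107 = 0$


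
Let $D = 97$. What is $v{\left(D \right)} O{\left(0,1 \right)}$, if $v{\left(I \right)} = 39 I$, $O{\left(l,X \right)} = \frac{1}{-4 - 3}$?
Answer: $- \frac{3783}{7} \approx -540.43$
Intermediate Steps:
$O{\left(l,X \right)} = - \frac{1}{7}$ ($O{\left(l,X \right)} = \frac{1}{-7} = - \frac{1}{7}$)
$v{\left(D \right)} O{\left(0,1 \right)} = 39 \cdot 97 \left(- \frac{1}{7}\right) = 3783 \left(- \frac{1}{7}\right) = - \frac{3783}{7}$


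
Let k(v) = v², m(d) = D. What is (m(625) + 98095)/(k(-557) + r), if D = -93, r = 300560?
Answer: 98002/610809 ≈ 0.16045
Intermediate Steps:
m(d) = -93
(m(625) + 98095)/(k(-557) + r) = (-93 + 98095)/((-557)² + 300560) = 98002/(310249 + 300560) = 98002/610809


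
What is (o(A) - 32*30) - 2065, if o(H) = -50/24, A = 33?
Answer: -36325/12 ≈ -3027.1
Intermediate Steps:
o(H) = -25/12 (o(H) = -50*1/24 = -25/12)
(o(A) - 32*30) - 2065 = (-25/12 - 32*30) - 2065 = (-25/12 - 960) - 2065 = -11545/12 - 2065 = -36325/12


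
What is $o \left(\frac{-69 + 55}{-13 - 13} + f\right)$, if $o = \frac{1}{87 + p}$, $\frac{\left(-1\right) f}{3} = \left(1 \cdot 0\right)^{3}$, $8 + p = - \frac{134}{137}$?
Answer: $\frac{137}{19851} \approx 0.0069014$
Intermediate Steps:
$p = - \frac{1230}{137}$ ($p = -8 - \frac{134}{137} = - \frac{1230}{137} \approx -8.9781$)
$f = 0$ ($f = - 3 \left(1 \cdot 0\right)^{3} = - 3 \cdot 0^{3} = \left(-3\right) 0 = 0$)
$o = \frac{137}{10689}$ ($o = \frac{1}{87 - \frac{1230}{137}} = \frac{1}{\frac{10689}{137}} = \frac{137}{10689} \approx 0.012817$)
$o \left(\frac{-69 + 55}{-13 - 13} + f\right) = \frac{137 \left(\frac{-69 + 55}{-13 - 13} + 0\right)}{10689} = \frac{137 \left(- \frac{14}{-26} + 0\right)}{10689} = \frac{137 \left(\left(-14\right) \left(- \frac{1}{26}\right) + 0\right)}{10689} = \frac{137 \left(\frac{7}{13} + 0\right)}{10689} = \frac{137}{10689} \cdot \frac{7}{13} = \frac{137}{19851}$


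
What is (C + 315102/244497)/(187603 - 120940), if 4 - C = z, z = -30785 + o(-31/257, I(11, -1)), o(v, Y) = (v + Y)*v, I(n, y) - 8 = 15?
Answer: 165756746317225/358842092666013 ≈ 0.46192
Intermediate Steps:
I(n, y) = 23 (I(n, y) = 8 + 15 = 23)
o(v, Y) = v*(Y + v) (o(v, Y) = (Y + v)*v = v*(Y + v))
z = -2033500745/66049 (z = -30785 + (-31/257)*(23 - 31/257) = -30785 + (-31*1/257)*(23 - 31*1/257) = -30785 - 31*(23 - 31/257)/257 = -30785 - 31/257*5880/257 = -30785 - 182280/66049 = -2033500745/66049 ≈ -30788.)
C = 2033764941/66049 (C = 4 - 1*(-2033500745/66049) = 4 + 2033500745/66049 = 2033764941/66049 ≈ 30792.)
(C + 315102/244497)/(187603 - 120940) = (2033764941/66049 + 315102/244497)/(187603 - 120940) = (2033764941/66049 + 315102*(1/244497))/66663 = (2033764941/66049 + 105034/81499)*(1/66663) = (165756746317225/5382927451)*(1/66663) = 165756746317225/358842092666013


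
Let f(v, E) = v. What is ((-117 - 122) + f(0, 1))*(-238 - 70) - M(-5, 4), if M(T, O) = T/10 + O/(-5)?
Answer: 736133/10 ≈ 73613.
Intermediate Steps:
M(T, O) = -O/5 + T/10 (M(T, O) = T*(⅒) + O*(-⅕) = T/10 - O/5 = -O/5 + T/10)
((-117 - 122) + f(0, 1))*(-238 - 70) - M(-5, 4) = ((-117 - 122) + 0)*(-238 - 70) - (-⅕*4 + (⅒)*(-5)) = (-239 + 0)*(-308) - (-⅘ - ½) = -239*(-308) - 1*(-13/10) = 73612 + 13/10 = 736133/10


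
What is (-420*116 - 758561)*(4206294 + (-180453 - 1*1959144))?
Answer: -1668405220857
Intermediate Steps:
(-420*116 - 758561)*(4206294 + (-180453 - 1*1959144)) = (-48720 - 758561)*(4206294 + (-180453 - 1959144)) = -807281*(4206294 - 2139597) = -807281*2066697 = -1668405220857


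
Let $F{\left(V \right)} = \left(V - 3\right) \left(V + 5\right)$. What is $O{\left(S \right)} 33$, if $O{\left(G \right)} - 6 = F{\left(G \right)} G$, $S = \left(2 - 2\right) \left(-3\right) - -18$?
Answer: $205128$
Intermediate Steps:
$F{\left(V \right)} = \left(-3 + V\right) \left(5 + V\right)$
$S = 18$ ($S = 0 \left(-3\right) + 18 = 0 + 18 = 18$)
$O{\left(G \right)} = 6 + G \left(-15 + G^{2} + 2 G\right)$ ($O{\left(G \right)} = 6 + \left(-15 + G^{2} + 2 G\right) G = 6 + G \left(-15 + G^{2} + 2 G\right)$)
$O{\left(S \right)} 33 = \left(6 + 18 \left(-15 + 18^{2} + 2 \cdot 18\right)\right) 33 = \left(6 + 18 \left(-15 + 324 + 36\right)\right) 33 = \left(6 + 18 \cdot 345\right) 33 = \left(6 + 6210\right) 33 = 6216 \cdot 33 = 205128$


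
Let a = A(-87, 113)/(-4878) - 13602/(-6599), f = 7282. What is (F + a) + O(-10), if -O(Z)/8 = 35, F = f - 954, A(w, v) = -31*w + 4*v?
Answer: 194730218561/32189922 ≈ 6049.4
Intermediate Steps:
a = 45570305/32189922 (a = (-31*(-87) + 4*113)/(-4878) - 13602/(-6599) = (2697 + 452)*(-1/4878) - 13602*(-1/6599) = 3149*(-1/4878) + 13602/6599 = -3149/4878 + 13602/6599 = 45570305/32189922 ≈ 1.4157)
F = 6328 (F = 7282 - 954 = 6328)
O(Z) = -280 (O(Z) = -8*35 = -280)
(F + a) + O(-10) = (6328 + 45570305/32189922) - 280 = 203743396721/32189922 - 280 = 194730218561/32189922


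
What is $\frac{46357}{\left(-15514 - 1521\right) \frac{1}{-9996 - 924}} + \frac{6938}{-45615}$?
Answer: $\frac{4618207190354}{155410305} \approx 29716.0$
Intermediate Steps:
$\frac{46357}{\left(-15514 - 1521\right) \frac{1}{-9996 - 924}} + \frac{6938}{-45615} = \frac{46357}{\left(-17035\right) \frac{1}{-10920}} + 6938 \left(- \frac{1}{45615}\right) = \frac{46357}{\left(-17035\right) \left(- \frac{1}{10920}\right)} - \frac{6938}{45615} = \frac{46357}{\frac{3407}{2184}} - \frac{6938}{45615} = 46357 \cdot \frac{2184}{3407} - \frac{6938}{45615} = \frac{101243688}{3407} - \frac{6938}{45615} = \frac{4618207190354}{155410305}$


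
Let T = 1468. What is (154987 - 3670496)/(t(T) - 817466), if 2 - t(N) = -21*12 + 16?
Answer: 3515509/817228 ≈ 4.3018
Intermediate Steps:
t(N) = 238 (t(N) = 2 - (-21*12 + 16) = 2 - (-252 + 16) = 2 - 1*(-236) = 2 + 236 = 238)
(154987 - 3670496)/(t(T) - 817466) = (154987 - 3670496)/(238 - 817466) = -3515509/(-817228) = -3515509*(-1/817228) = 3515509/817228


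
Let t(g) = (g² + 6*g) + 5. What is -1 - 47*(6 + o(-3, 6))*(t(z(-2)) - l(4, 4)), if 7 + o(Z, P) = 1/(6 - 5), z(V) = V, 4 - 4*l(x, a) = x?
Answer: -1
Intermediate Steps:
l(x, a) = 1 - x/4
t(g) = 5 + g² + 6*g
o(Z, P) = -6 (o(Z, P) = -7 + 1/(6 - 5) = -7 + 1/1 = -7 + 1 = -6)
-1 - 47*(6 + o(-3, 6))*(t(z(-2)) - l(4, 4)) = -1 - 47*(6 - 6)*((5 + (-2)² + 6*(-2)) - (1 - ¼*4)) = -1 - 0*((5 + 4 - 12) - (1 - 1)) = -1 - 0*(-3 - 1*0) = -1 - 0*(-3 + 0) = -1 - 0*(-3) = -1 - 47*0 = -1 + 0 = -1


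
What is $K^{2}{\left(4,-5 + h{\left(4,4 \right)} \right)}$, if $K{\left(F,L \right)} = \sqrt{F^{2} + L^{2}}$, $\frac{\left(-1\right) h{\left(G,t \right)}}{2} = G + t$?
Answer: $457$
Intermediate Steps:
$h{\left(G,t \right)} = - 2 G - 2 t$ ($h{\left(G,t \right)} = - 2 \left(G + t\right) = - 2 G - 2 t$)
$K^{2}{\left(4,-5 + h{\left(4,4 \right)} \right)} = \left(\sqrt{4^{2} + \left(-5 - 16\right)^{2}}\right)^{2} = \left(\sqrt{16 + \left(-5 - 16\right)^{2}}\right)^{2} = \left(\sqrt{16 + \left(-21\right)^{2}}\right)^{2} = \left(\sqrt{16 + 441}\right)^{2} = \left(\sqrt{457}\right)^{2} = 457$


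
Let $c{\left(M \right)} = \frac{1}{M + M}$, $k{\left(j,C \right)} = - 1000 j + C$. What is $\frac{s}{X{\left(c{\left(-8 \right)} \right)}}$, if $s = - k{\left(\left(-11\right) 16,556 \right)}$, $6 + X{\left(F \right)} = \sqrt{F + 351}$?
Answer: $- \frac{16949376}{5039} - \frac{706224 \sqrt{5615}}{5039} \approx -13866.0$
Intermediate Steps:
$k{\left(j,C \right)} = C - 1000 j$
$c{\left(M \right)} = \frac{1}{2 M}$
$X{\left(F \right)} = -6 + \sqrt{351 + F}$ ($X{\left(F \right)} = -6 + \sqrt{F + 351} = -6 + \sqrt{351 + F}$)
$s = -176556$ ($s = - (556 - 1000 \left(\left(-11\right) 16\right)) = - (556 - -176000) = - (556 + 176000) = \left(-1\right) 176556 = -176556$)
$\frac{s}{X{\left(c{\left(-8 \right)} \right)}} = - \frac{176556}{-6 + \sqrt{351 + \frac{1}{2 \left(-8\right)}}} = - \frac{176556}{-6 + \sqrt{351 + \frac{1}{2} \left(- \frac{1}{8}\right)}} = - \frac{176556}{-6 + \sqrt{351 - \frac{1}{16}}} = - \frac{176556}{-6 + \sqrt{\frac{5615}{16}}} = - \frac{176556}{-6 + \frac{\sqrt{5615}}{4}}$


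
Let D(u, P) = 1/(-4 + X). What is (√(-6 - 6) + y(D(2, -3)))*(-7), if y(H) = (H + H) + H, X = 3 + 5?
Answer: -21/4 - 14*I*√3 ≈ -5.25 - 24.249*I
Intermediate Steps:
X = 8
D(u, P) = ¼ (D(u, P) = 1/(-4 + 8) = 1/4 = ¼)
y(H) = 3*H (y(H) = 2*H + H = 3*H)
(√(-6 - 6) + y(D(2, -3)))*(-7) = (√(-6 - 6) + 3*(¼))*(-7) = (√(-12) + ¾)*(-7) = (2*I*√3 + ¾)*(-7) = (¾ + 2*I*√3)*(-7) = -21/4 - 14*I*√3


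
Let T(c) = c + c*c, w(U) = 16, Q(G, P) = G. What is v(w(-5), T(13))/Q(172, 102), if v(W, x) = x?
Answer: 91/86 ≈ 1.0581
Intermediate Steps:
T(c) = c + c²
v(w(-5), T(13))/Q(172, 102) = (13*(1 + 13))/172 = (13*14)*(1/172) = 182*(1/172) = 91/86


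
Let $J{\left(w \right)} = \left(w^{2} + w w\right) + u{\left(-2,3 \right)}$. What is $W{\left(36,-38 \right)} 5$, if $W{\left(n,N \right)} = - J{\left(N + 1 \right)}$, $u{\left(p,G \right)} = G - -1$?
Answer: $-13710$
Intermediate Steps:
$u{\left(p,G \right)} = 1 + G$ ($u{\left(p,G \right)} = G + 1 = 1 + G$)
$J{\left(w \right)} = 4 + 2 w^{2}$ ($J{\left(w \right)} = \left(w^{2} + w w\right) + \left(1 + 3\right) = \left(w^{2} + w^{2}\right) + 4 = 2 w^{2} + 4 = 4 + 2 w^{2}$)
$W{\left(n,N \right)} = -4 - 2 \left(1 + N\right)^{2}$ ($W{\left(n,N \right)} = - (4 + 2 \left(N + 1\right)^{2}) = - (4 + 2 \left(1 + N\right)^{2}) = -4 - 2 \left(1 + N\right)^{2}$)
$W{\left(36,-38 \right)} 5 = \left(-4 - 2 \left(1 - 38\right)^{2}\right) 5 = \left(-4 - 2 \left(-37\right)^{2}\right) 5 = \left(-4 - 2738\right) 5 = \left(-2742\right) 5 = -13710$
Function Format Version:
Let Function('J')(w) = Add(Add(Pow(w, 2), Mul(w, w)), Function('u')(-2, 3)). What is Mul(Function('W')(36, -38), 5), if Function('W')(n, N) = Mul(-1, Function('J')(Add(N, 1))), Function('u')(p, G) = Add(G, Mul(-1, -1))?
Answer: -13710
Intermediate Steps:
Function('u')(p, G) = Add(1, G) (Function('u')(p, G) = Add(G, 1) = Add(1, G))
Function('J')(w) = Add(4, Mul(2, Pow(w, 2))) (Function('J')(w) = Add(Add(Pow(w, 2), Mul(w, w)), Add(1, 3)) = Add(Add(Pow(w, 2), Pow(w, 2)), 4) = Add(Mul(2, Pow(w, 2)), 4) = Add(4, Mul(2, Pow(w, 2))))
Function('W')(n, N) = Add(-4, Mul(-2, Pow(Add(1, N), 2))) (Function('W')(n, N) = Mul(-1, Add(4, Mul(2, Pow(Add(N, 1), 2)))) = Mul(-1, Add(4, Mul(2, Pow(Add(1, N), 2)))) = Add(-4, Mul(-2, Pow(Add(1, N), 2))))
Mul(Function('W')(36, -38), 5) = Mul(Add(-4, Mul(-2, Pow(Add(1, -38), 2))), 5) = Mul(Add(-4, Mul(-2, Pow(-37, 2))), 5) = Mul(Add(-4, Mul(-2, 1369)), 5) = Mul(Add(-4, -2738), 5) = Mul(-2742, 5) = -13710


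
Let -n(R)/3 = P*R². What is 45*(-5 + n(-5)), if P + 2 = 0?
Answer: 6525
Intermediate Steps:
P = -2 (P = -2 + 0 = -2)
n(R) = 6*R² (n(R) = -(-6)*R² = 6*R²)
45*(-5 + n(-5)) = 45*(-5 + 6*(-5)²) = 45*(-5 + 6*25) = 45*(-5 + 150) = 45*145 = 6525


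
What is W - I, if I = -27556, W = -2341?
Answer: 25215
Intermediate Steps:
W - I = -2341 - 1*(-27556) = -2341 + 27556 = 25215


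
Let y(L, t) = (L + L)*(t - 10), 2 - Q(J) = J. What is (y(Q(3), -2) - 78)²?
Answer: 2916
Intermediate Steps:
Q(J) = 2 - J
y(L, t) = 2*L*(-10 + t) (y(L, t) = (2*L)*(-10 + t) = 2*L*(-10 + t))
(y(Q(3), -2) - 78)² = (2*(2 - 1*3)*(-10 - 2) - 78)² = (2*(2 - 3)*(-12) - 78)² = (2*(-1)*(-12) - 78)² = (24 - 78)² = (-54)² = 2916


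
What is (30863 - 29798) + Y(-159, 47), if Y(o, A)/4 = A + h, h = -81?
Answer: 929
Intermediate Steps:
Y(o, A) = -324 + 4*A (Y(o, A) = 4*(A - 81) = 4*(-81 + A) = -324 + 4*A)
(30863 - 29798) + Y(-159, 47) = (30863 - 29798) + (-324 + 4*47) = 1065 + (-324 + 188) = 1065 - 136 = 929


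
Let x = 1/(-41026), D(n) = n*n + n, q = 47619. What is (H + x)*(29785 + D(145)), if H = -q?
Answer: -99546559075725/41026 ≈ -2.4264e+9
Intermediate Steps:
D(n) = n + n² (D(n) = n² + n = n + n²)
x = -1/41026 ≈ -2.4375e-5
H = -47619 (H = -1*47619 = -47619)
(H + x)*(29785 + D(145)) = (-47619 - 1/41026)*(29785 + 145*(1 + 145)) = -1953617095*(29785 + 145*146)/41026 = -1953617095*(29785 + 21170)/41026 = -1953617095/41026*50955 = -99546559075725/41026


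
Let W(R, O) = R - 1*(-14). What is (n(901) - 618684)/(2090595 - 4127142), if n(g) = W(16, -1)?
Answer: 206218/678849 ≈ 0.30378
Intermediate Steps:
W(R, O) = 14 + R (W(R, O) = R + 14 = 14 + R)
n(g) = 30 (n(g) = 14 + 16 = 30)
(n(901) - 618684)/(2090595 - 4127142) = (30 - 618684)/(2090595 - 4127142) = -618654/(-2036547) = -618654*(-1/2036547) = 206218/678849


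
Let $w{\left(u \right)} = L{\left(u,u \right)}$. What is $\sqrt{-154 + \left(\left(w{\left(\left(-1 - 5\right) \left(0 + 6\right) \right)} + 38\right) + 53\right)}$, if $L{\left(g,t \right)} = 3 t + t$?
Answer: $3 i \sqrt{23} \approx 14.387 i$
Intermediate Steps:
$L{\left(g,t \right)} = 4 t$
$w{\left(u \right)} = 4 u$
$\sqrt{-154 + \left(\left(w{\left(\left(-1 - 5\right) \left(0 + 6\right) \right)} + 38\right) + 53\right)} = \sqrt{-154 + \left(\left(4 \left(-1 - 5\right) \left(0 + 6\right) + 38\right) + 53\right)} = \sqrt{-154 + \left(\left(4 \left(\left(-6\right) 6\right) + 38\right) + 53\right)} = \sqrt{-154 + \left(\left(4 \left(-36\right) + 38\right) + 53\right)} = \sqrt{-154 + \left(\left(-144 + 38\right) + 53\right)} = \sqrt{-154 + \left(-106 + 53\right)} = \sqrt{-154 - 53} = \sqrt{-207} = 3 i \sqrt{23}$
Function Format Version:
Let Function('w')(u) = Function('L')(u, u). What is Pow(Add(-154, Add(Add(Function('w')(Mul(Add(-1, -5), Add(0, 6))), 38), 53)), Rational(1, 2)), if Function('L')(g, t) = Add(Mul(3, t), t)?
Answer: Mul(3, I, Pow(23, Rational(1, 2))) ≈ Mul(14.387, I)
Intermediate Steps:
Function('L')(g, t) = Mul(4, t)
Function('w')(u) = Mul(4, u)
Pow(Add(-154, Add(Add(Function('w')(Mul(Add(-1, -5), Add(0, 6))), 38), 53)), Rational(1, 2)) = Pow(Add(-154, Add(Add(Mul(4, Mul(Add(-1, -5), Add(0, 6))), 38), 53)), Rational(1, 2)) = Pow(Add(-154, Add(Add(Mul(4, Mul(-6, 6)), 38), 53)), Rational(1, 2)) = Pow(Add(-154, Add(Add(Mul(4, -36), 38), 53)), Rational(1, 2)) = Pow(Add(-154, Add(Add(-144, 38), 53)), Rational(1, 2)) = Pow(Add(-154, Add(-106, 53)), Rational(1, 2)) = Pow(Add(-154, -53), Rational(1, 2)) = Pow(-207, Rational(1, 2)) = Mul(3, I, Pow(23, Rational(1, 2)))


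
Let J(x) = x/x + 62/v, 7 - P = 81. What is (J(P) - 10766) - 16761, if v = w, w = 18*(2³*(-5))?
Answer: -9909391/360 ≈ -27526.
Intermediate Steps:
P = -74 (P = 7 - 1*81 = 7 - 81 = -74)
w = -720 (w = 18*(8*(-5)) = 18*(-40) = -720)
v = -720
J(x) = 329/360 (J(x) = x/x + 62/(-720) = 1 + 62*(-1/720) = 1 - 31/360 = 329/360)
(J(P) - 10766) - 16761 = (329/360 - 10766) - 16761 = -3875431/360 - 16761 = -9909391/360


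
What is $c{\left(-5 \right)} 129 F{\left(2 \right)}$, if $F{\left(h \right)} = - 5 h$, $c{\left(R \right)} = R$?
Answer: $6450$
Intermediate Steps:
$c{\left(-5 \right)} 129 F{\left(2 \right)} = \left(-5\right) 129 \left(\left(-5\right) 2\right) = \left(-645\right) \left(-10\right) = 6450$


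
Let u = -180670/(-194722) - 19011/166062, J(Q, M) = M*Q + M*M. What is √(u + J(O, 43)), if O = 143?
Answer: √232323763101804038451930/5389320794 ≈ 89.436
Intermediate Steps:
J(Q, M) = M² + M*Q (J(Q, M) = M*Q + M² = M² + M*Q)
u = 4383426933/5389320794 (u = -180670*(-1/194722) - 19011*1/166062 = 90335/97361 - 6337/55354 = 4383426933/5389320794 ≈ 0.81335)
√(u + J(O, 43)) = √(4383426933/5389320794 + 43*(43 + 143)) = √(4383426933/5389320794 + 43*186) = √(4383426933/5389320794 + 7998) = √(43108171137345/5389320794) = √232323763101804038451930/5389320794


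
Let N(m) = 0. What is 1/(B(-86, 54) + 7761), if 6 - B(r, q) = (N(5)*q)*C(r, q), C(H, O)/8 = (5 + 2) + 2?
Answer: 1/7767 ≈ 0.00012875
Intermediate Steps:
C(H, O) = 72 (C(H, O) = 8*((5 + 2) + 2) = 8*(7 + 2) = 8*9 = 72)
B(r, q) = 6 (B(r, q) = 6 - 0*q*72 = 6 - 0*72 = 6 - 1*0 = 6 + 0 = 6)
1/(B(-86, 54) + 7761) = 1/(6 + 7761) = 1/7767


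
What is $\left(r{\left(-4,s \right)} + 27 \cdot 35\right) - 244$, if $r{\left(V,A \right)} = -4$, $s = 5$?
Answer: $697$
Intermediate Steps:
$\left(r{\left(-4,s \right)} + 27 \cdot 35\right) - 244 = \left(-4 + 27 \cdot 35\right) - 244 = \left(-4 + 945\right) - 244 = 941 - 244 = 697$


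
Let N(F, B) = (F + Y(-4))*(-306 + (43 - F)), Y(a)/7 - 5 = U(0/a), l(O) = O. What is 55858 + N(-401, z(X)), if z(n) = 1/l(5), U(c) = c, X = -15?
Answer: 5350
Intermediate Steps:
Y(a) = 35 (Y(a) = 35 + 7*(0/a) = 35 + 7*0 = 35 + 0 = 35)
z(n) = ⅕ (z(n) = 1/5 = ⅕)
N(F, B) = (-263 - F)*(35 + F) (N(F, B) = (F + 35)*(-306 + (43 - F)) = (35 + F)*(-263 - F) = (-263 - F)*(35 + F))
55858 + N(-401, z(X)) = 55858 + (-9205 - 1*(-401)² - 298*(-401)) = 55858 + (-9205 - 1*160801 + 119498) = 55858 + (-9205 - 160801 + 119498) = 55858 - 50508 = 5350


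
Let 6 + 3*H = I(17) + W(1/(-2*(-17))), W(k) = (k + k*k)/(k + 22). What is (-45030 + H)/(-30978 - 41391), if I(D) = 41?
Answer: 163776695/263278422 ≈ 0.62207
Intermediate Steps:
W(k) = (k + k²)/(22 + k)
H = 42445/3638 (H = -2 + (41 + (1 + 1/(-2*(-17)))/(((-2*(-17)))*(22 + 1/(-2*(-17)))))/3 = -2 + (41 + (1 + 1/34)/(34*(22 + 1/34)))/3 = -2 + (41 + (1/34)*(35/34)/(749/34))/3 = -2 + (41 + (1/34)*(34/749)*(35/34))/3 = -2 + (41 + 5/3638)/3 = -2 + (⅓)*(149163/3638) = -2 + 49721/3638 = 42445/3638 ≈ 11.667)
(-45030 + H)/(-30978 - 41391) = (-45030 + 42445/3638)/(-30978 - 41391) = -163776695/3638/(-72369) = -163776695/3638*(-1/72369) = 163776695/263278422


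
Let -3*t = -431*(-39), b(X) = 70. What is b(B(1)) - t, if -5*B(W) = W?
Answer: 5673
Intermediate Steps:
B(W) = -W/5
t = -5603 (t = -(-431)*(-39)/3 = -⅓*16809 = -5603)
b(B(1)) - t = 70 - 1*(-5603) = 70 + 5603 = 5673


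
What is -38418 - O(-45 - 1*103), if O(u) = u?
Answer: -38270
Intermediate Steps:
-38418 - O(-45 - 1*103) = -38418 - (-45 - 1*103) = -38418 - (-45 - 103) = -38418 - 1*(-148) = -38418 + 148 = -38270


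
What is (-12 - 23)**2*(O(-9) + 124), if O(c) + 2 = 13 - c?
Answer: 176400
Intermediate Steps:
O(c) = 11 - c (O(c) = -2 + (13 - c) = 11 - c)
(-12 - 23)**2*(O(-9) + 124) = (-12 - 23)**2*((11 - 1*(-9)) + 124) = (-35)**2*((11 + 9) + 124) = 1225*(20 + 124) = 1225*144 = 176400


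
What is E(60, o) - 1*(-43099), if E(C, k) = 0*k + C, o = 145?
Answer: 43159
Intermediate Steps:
E(C, k) = C (E(C, k) = 0 + C = C)
E(60, o) - 1*(-43099) = 60 - 1*(-43099) = 60 + 43099 = 43159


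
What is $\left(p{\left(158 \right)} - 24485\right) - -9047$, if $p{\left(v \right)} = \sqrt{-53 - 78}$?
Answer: $-15438 + i \sqrt{131} \approx -15438.0 + 11.446 i$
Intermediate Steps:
$p{\left(v \right)} = i \sqrt{131}$ ($p{\left(v \right)} = \sqrt{-131} = i \sqrt{131}$)
$\left(p{\left(158 \right)} - 24485\right) - -9047 = \left(i \sqrt{131} - 24485\right) - -9047 = \left(-24485 + i \sqrt{131}\right) + 9047 = -15438 + i \sqrt{131}$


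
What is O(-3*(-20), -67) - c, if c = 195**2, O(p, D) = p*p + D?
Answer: -34492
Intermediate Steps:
O(p, D) = D + p**2 (O(p, D) = p**2 + D = D + p**2)
c = 38025
O(-3*(-20), -67) - c = (-67 + (-3*(-20))**2) - 1*38025 = (-67 + 60**2) - 38025 = (-67 + 3600) - 38025 = 3533 - 38025 = -34492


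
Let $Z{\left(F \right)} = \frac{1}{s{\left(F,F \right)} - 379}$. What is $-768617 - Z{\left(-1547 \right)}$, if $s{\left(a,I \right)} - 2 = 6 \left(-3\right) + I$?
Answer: $- \frac{1492654213}{1942} \approx -7.6862 \cdot 10^{5}$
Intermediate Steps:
$s{\left(a,I \right)} = -16 + I$ ($s{\left(a,I \right)} = 2 + \left(6 \left(-3\right) + I\right) = 2 + \left(-18 + I\right) = -16 + I$)
$Z{\left(F \right)} = \frac{1}{-395 + F}$ ($Z{\left(F \right)} = \frac{1}{\left(-16 + F\right) - 379} = \frac{1}{-395 + F}$)
$-768617 - Z{\left(-1547 \right)} = -768617 - \frac{1}{-395 - 1547} = -768617 - \frac{1}{-1942} = -768617 - - \frac{1}{1942} = -768617 + \frac{1}{1942} = - \frac{1492654213}{1942}$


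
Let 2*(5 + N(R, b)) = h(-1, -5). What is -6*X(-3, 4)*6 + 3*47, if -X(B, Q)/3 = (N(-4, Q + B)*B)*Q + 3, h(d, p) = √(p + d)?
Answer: 6945 - 648*I*√6 ≈ 6945.0 - 1587.3*I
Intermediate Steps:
h(d, p) = √(d + p)
N(R, b) = -5 + I*√6/2 (N(R, b) = -5 + √(-1 - 5)/2 = -5 + √(-6)/2 = -5 + (I*√6)/2 = -5 + I*√6/2)
X(B, Q) = -9 - 3*B*Q*(-5 + I*√6/2) (X(B, Q) = -3*(((-5 + I*√6/2)*B)*Q + 3) = -3*((B*(-5 + I*√6/2))*Q + 3) = -3*(B*Q*(-5 + I*√6/2) + 3) = -3*(3 + B*Q*(-5 + I*√6/2)) = -9 - 3*B*Q*(-5 + I*√6/2))
-6*X(-3, 4)*6 + 3*47 = -6*(-9 + (3/2)*(-3)*4*(10 - I*√6))*6 + 3*47 = -6*(-9 + (-180 + 18*I*√6))*6 + 141 = -6*(-189 + 18*I*√6)*6 + 141 = (1134 - 108*I*√6)*6 + 141 = (6804 - 648*I*√6) + 141 = 6945 - 648*I*√6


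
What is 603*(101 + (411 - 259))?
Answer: 152559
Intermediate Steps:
603*(101 + (411 - 259)) = 603*(101 + 152) = 603*253 = 152559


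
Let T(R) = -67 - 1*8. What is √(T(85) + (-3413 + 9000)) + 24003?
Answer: 24003 + 2*√1378 ≈ 24077.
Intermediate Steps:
T(R) = -75 (T(R) = -67 - 8 = -75)
√(T(85) + (-3413 + 9000)) + 24003 = √(-75 + (-3413 + 9000)) + 24003 = √(-75 + 5587) + 24003 = √5512 + 24003 = 2*√1378 + 24003 = 24003 + 2*√1378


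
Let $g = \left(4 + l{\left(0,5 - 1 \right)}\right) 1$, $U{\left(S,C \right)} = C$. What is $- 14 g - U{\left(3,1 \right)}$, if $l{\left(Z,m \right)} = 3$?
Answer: $-99$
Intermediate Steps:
$g = 7$ ($g = \left(4 + 3\right) 1 = 7 \cdot 1 = 7$)
$- 14 g - U{\left(3,1 \right)} = \left(-14\right) 7 - 1 = -98 - 1 = -99$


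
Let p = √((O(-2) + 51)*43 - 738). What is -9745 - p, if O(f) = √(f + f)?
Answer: -9745 - √(1455 + 86*I) ≈ -9783.2 - 1.1268*I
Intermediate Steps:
O(f) = √2*√f (O(f) = √(2*f) = √2*√f)
p = √(1455 + 86*I) (p = √((√2*√(-2) + 51)*43 - 738) = √((√2*(I*√2) + 51)*43 - 738) = √((2*I + 51)*43 - 738) = √((51 + 2*I)*43 - 738) = √((2193 + 86*I) - 738) = √(1455 + 86*I) ≈ 38.161 + 1.1268*I)
-9745 - p = -9745 - √(1455 + 86*I)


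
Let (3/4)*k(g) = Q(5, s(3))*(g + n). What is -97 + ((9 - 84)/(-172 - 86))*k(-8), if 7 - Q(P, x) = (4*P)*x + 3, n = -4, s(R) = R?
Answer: 7029/43 ≈ 163.47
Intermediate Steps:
Q(P, x) = 4 - 4*P*x (Q(P, x) = 7 - ((4*P)*x + 3) = 7 - (4*P*x + 3) = 7 - (3 + 4*P*x) = 7 + (-3 - 4*P*x) = 4 - 4*P*x)
k(g) = 896/3 - 224*g/3 (k(g) = 4*((4 - 4*5*3)*(g - 4))/3 = 4*((4 - 60)*(-4 + g))/3 = 4*(-56*(-4 + g))/3 = 4*(224 - 56*g)/3 = 896/3 - 224*g/3)
-97 + ((9 - 84)/(-172 - 86))*k(-8) = -97 + ((9 - 84)/(-172 - 86))*(896/3 - 224/3*(-8)) = -97 + (-75/(-258))*(896/3 + 1792/3) = -97 - 75*(-1/258)*896 = -97 + (25/86)*896 = -97 + 11200/43 = 7029/43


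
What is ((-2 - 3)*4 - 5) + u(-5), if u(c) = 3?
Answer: -22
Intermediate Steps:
((-2 - 3)*4 - 5) + u(-5) = ((-2 - 3)*4 - 5) + 3 = (-5*4 - 5) + 3 = (-20 - 5) + 3 = -25 + 3 = -22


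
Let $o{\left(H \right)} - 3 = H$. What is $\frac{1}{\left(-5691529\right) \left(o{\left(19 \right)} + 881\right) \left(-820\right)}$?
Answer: $\frac{1}{4214349563340} \approx 2.3728 \cdot 10^{-13}$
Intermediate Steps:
$o{\left(H \right)} = 3 + H$
$\frac{1}{\left(-5691529\right) \left(o{\left(19 \right)} + 881\right) \left(-820\right)} = \frac{1}{\left(-5691529\right) \left(\left(3 + 19\right) + 881\right) \left(-820\right)} = - \frac{1}{5691529 \left(22 + 881\right) \left(-820\right)} = - \frac{1}{5691529 \cdot 903 \left(-820\right)} = - \frac{1}{5691529 \left(-740460\right)} = \left(- \frac{1}{5691529}\right) \left(- \frac{1}{740460}\right) = \frac{1}{4214349563340}$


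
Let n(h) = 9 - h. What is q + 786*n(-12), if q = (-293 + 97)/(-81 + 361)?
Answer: 165053/10 ≈ 16505.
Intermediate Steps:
q = -7/10 (q = -196/280 = -196*1/280 = -7/10 ≈ -0.70000)
q + 786*n(-12) = -7/10 + 786*(9 - 1*(-12)) = -7/10 + 786*(9 + 12) = -7/10 + 786*21 = -7/10 + 16506 = 165053/10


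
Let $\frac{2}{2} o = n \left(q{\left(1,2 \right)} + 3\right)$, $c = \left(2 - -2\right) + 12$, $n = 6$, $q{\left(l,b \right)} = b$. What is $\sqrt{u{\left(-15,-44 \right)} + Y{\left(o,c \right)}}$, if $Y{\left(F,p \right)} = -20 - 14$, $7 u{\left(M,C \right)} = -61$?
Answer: $\frac{i \sqrt{2093}}{7} \approx 6.5356 i$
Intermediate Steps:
$c = 16$ ($c = \left(2 + 2\right) + 12 = 4 + 12 = 16$)
$u{\left(M,C \right)} = - \frac{61}{7}$ ($u{\left(M,C \right)} = \frac{1}{7} \left(-61\right) = - \frac{61}{7}$)
$o = 30$ ($o = 6 \left(2 + 3\right) = 6 \cdot 5 = 30$)
$Y{\left(F,p \right)} = -34$
$\sqrt{u{\left(-15,-44 \right)} + Y{\left(o,c \right)}} = \sqrt{- \frac{61}{7} - 34} = \sqrt{- \frac{299}{7}} = \frac{i \sqrt{2093}}{7}$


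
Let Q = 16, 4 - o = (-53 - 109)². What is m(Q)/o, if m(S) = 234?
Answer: -117/13120 ≈ -0.0089177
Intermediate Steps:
o = -26240 (o = 4 - (-53 - 109)² = 4 - 1*(-162)² = 4 - 1*26244 = 4 - 26244 = -26240)
m(Q)/o = 234/(-26240) = 234*(-1/26240) = -117/13120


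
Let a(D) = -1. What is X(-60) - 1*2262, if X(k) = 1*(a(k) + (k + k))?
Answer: -2383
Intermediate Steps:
X(k) = -1 + 2*k (X(k) = 1*(-1 + (k + k)) = 1*(-1 + 2*k) = -1 + 2*k)
X(-60) - 1*2262 = (-1 + 2*(-60)) - 1*2262 = (-1 - 120) - 2262 = -121 - 2262 = -2383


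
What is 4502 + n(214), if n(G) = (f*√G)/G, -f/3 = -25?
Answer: 4502 + 75*√214/214 ≈ 4507.1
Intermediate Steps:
f = 75 (f = -3*(-25) = 75)
n(G) = 75/√G (n(G) = (75*√G)/G = 75/√G)
4502 + n(214) = 4502 + 75/√214 = 4502 + 75*(√214/214) = 4502 + 75*√214/214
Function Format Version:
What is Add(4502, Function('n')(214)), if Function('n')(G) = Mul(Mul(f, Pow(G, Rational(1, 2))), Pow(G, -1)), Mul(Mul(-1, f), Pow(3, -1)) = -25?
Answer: Add(4502, Mul(Rational(75, 214), Pow(214, Rational(1, 2)))) ≈ 4507.1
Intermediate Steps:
f = 75 (f = Mul(-3, -25) = 75)
Function('n')(G) = Mul(75, Pow(G, Rational(-1, 2))) (Function('n')(G) = Mul(Mul(75, Pow(G, Rational(1, 2))), Pow(G, -1)) = Mul(75, Pow(G, Rational(-1, 2))))
Add(4502, Function('n')(214)) = Add(4502, Mul(75, Pow(214, Rational(-1, 2)))) = Add(4502, Mul(75, Mul(Rational(1, 214), Pow(214, Rational(1, 2))))) = Add(4502, Mul(Rational(75, 214), Pow(214, Rational(1, 2))))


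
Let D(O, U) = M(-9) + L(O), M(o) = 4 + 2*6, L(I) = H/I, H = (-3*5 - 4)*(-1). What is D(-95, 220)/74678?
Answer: 79/373390 ≈ 0.00021158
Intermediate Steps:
H = 19 (H = (-15 - 4)*(-1) = -19*(-1) = 19)
L(I) = 19/I
M(o) = 16 (M(o) = 4 + 12 = 16)
D(O, U) = 16 + 19/O
D(-95, 220)/74678 = (16 + 19/(-95))/74678 = (16 + 19*(-1/95))*(1/74678) = (16 - 1/5)*(1/74678) = (79/5)*(1/74678) = 79/373390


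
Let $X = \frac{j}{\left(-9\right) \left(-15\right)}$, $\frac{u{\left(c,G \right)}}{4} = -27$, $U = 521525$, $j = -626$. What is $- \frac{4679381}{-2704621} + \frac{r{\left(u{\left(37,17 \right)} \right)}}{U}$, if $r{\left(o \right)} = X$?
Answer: $\frac{329454220670629}{190421208048375} \approx 1.7301$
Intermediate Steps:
$u{\left(c,G \right)} = -108$ ($u{\left(c,G \right)} = 4 \left(-27\right) = -108$)
$X = - \frac{626}{135}$ ($X = - \frac{626}{\left(-9\right) \left(-15\right)} = - \frac{626}{135} \approx -4.637$)
$r{\left(o \right)} = - \frac{626}{135}$
$- \frac{4679381}{-2704621} + \frac{r{\left(u{\left(37,17 \right)} \right)}}{U} = - \frac{4679381}{-2704621} - \frac{626}{135 \cdot 521525} = \left(-4679381\right) \left(- \frac{1}{2704621}\right) - \frac{626}{70405875} = \frac{4679381}{2704621} - \frac{626}{70405875} = \frac{329454220670629}{190421208048375}$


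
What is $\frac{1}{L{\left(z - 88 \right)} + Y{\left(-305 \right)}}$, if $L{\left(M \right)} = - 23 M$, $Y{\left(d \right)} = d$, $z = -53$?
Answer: $\frac{1}{2938} \approx 0.00034037$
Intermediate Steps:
$\frac{1}{L{\left(z - 88 \right)} + Y{\left(-305 \right)}} = \frac{1}{- 23 \left(-53 - 88\right) - 305} = \frac{1}{\left(-23\right) \left(-141\right) - 305} = \frac{1}{3243 - 305} = \frac{1}{2938}$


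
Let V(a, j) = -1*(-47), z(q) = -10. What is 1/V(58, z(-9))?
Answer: 1/47 ≈ 0.021277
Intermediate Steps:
V(a, j) = 47
1/V(58, z(-9)) = 1/47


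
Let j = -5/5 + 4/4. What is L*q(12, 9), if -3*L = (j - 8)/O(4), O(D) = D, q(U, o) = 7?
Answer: 14/3 ≈ 4.6667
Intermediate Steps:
j = 0 (j = -5*1/5 + 4*(1/4) = -1 + 1 = 0)
L = 2/3 (L = -(0 - 8)/(3*4) = -(-8)/(3*4) = -1/3*(-2) = 2/3 ≈ 0.66667)
L*q(12, 9) = (2/3)*7 = 14/3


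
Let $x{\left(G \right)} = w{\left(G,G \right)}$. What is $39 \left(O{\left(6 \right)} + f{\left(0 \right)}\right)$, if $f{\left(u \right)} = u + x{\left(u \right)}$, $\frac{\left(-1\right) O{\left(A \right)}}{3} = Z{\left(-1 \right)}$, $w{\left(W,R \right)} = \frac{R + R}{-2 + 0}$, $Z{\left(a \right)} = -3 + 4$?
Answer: $-117$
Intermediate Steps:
$Z{\left(a \right)} = 1$
$w{\left(W,R \right)} = - R$ ($w{\left(W,R \right)} = \frac{2 R}{-2} = 2 R \left(- \frac{1}{2}\right) = - R$)
$x{\left(G \right)} = - G$
$O{\left(A \right)} = -3$ ($O{\left(A \right)} = \left(-3\right) 1 = -3$)
$f{\left(u \right)} = 0$ ($f{\left(u \right)} = u - u = 0$)
$39 \left(O{\left(6 \right)} + f{\left(0 \right)}\right) = 39 \left(-3 + 0\right) = 39 \left(-3\right) = -117$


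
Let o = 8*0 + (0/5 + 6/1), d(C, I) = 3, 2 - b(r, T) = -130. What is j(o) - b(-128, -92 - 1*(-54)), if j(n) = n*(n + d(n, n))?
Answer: -78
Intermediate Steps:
b(r, T) = 132 (b(r, T) = 2 - 1*(-130) = 2 + 130 = 132)
o = 6 (o = 0 + (0*(⅕) + 6*1) = 0 + (0 + 6) = 0 + 6 = 6)
j(n) = n*(3 + n) (j(n) = n*(n + 3) = n*(3 + n))
j(o) - b(-128, -92 - 1*(-54)) = 6*(3 + 6) - 1*132 = 6*9 - 132 = 54 - 132 = -78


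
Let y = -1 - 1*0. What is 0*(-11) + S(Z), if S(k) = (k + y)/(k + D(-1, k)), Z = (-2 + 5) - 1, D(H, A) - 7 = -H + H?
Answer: ⅑ ≈ 0.11111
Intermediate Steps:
D(H, A) = 7 (D(H, A) = 7 + (-H + H) = 7 + 0 = 7)
Z = 2 (Z = 3 - 1 = 2)
y = -1 (y = -1 + 0 = -1)
S(k) = (-1 + k)/(7 + k) (S(k) = (k - 1)/(k + 7) = (-1 + k)/(7 + k))
0*(-11) + S(Z) = 0*(-11) + (-1 + 2)/(7 + 2) = 0 + 1/9 = 0 + (⅑)*1 = 0 + ⅑ = ⅑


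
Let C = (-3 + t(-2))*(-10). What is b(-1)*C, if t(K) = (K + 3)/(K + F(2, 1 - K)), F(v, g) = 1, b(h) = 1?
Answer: 40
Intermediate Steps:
t(K) = (3 + K)/(1 + K) (t(K) = (K + 3)/(K + 1) = (3 + K)/(1 + K))
C = 40 (C = (-3 + (3 - 2)/(1 - 2))*(-10) = (-3 + 1/(-1))*(-10) = (-3 - 1*1)*(-10) = (-3 - 1)*(-10) = -4*(-10) = 40)
b(-1)*C = 1*40 = 40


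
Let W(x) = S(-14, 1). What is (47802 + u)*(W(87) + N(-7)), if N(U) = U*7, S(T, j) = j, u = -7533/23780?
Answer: -13640688324/5945 ≈ -2.2945e+6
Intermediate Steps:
u = -7533/23780 (u = -7533*1/23780 = -7533/23780 ≈ -0.31678)
N(U) = 7*U
W(x) = 1
(47802 + u)*(W(87) + N(-7)) = (47802 - 7533/23780)*(1 + 7*(-7)) = 1136724027*(1 - 49)/23780 = (1136724027/23780)*(-48) = -13640688324/5945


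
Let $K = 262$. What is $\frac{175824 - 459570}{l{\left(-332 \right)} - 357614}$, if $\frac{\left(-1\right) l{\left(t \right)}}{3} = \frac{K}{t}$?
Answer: $\frac{47101836}{59363531} \approx 0.79345$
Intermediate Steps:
$l{\left(t \right)} = - \frac{786}{t}$ ($l{\left(t \right)} = - 3 \frac{262}{t} = - \frac{786}{t}$)
$\frac{175824 - 459570}{l{\left(-332 \right)} - 357614} = \frac{175824 - 459570}{- \frac{786}{-332} - 357614} = - \frac{283746}{\left(-786\right) \left(- \frac{1}{332}\right) - 357614} = - \frac{283746}{\frac{393}{166} - 357614} = - \frac{283746}{- \frac{59363531}{166}} = \left(-283746\right) \left(- \frac{166}{59363531}\right) = \frac{47101836}{59363531}$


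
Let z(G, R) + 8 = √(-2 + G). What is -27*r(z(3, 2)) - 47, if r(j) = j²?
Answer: -1370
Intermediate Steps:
z(G, R) = -8 + √(-2 + G)
-27*r(z(3, 2)) - 47 = -27*(-8 + √(-2 + 3))² - 47 = -27*(-8 + √1)² - 47 = -27*(-8 + 1)² - 47 = -27*(-7)² - 47 = -27*49 - 47 = -1323 - 47 = -1370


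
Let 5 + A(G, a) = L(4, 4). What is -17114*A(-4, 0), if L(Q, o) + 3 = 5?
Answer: 51342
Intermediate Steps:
L(Q, o) = 2 (L(Q, o) = -3 + 5 = 2)
A(G, a) = -3 (A(G, a) = -5 + 2 = -3)
-17114*A(-4, 0) = -17114*(-3) = 51342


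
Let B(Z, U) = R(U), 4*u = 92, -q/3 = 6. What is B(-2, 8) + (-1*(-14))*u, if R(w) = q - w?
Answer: 296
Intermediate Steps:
q = -18 (q = -3*6 = -18)
R(w) = -18 - w
u = 23 (u = (1/4)*92 = 23)
B(Z, U) = -18 - U
B(-2, 8) + (-1*(-14))*u = (-18 - 1*8) - 1*(-14)*23 = (-18 - 8) + 14*23 = -26 + 322 = 296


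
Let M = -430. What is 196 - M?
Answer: 626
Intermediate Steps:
196 - M = 196 - 1*(-430) = 196 + 430 = 626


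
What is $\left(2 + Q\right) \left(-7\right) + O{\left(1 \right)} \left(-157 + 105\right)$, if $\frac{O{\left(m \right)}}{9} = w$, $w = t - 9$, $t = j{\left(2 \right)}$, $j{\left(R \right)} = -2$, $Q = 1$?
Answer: $5127$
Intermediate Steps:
$t = -2$
$w = -11$ ($w = -2 - 9 = -11$)
$O{\left(m \right)} = -99$ ($O{\left(m \right)} = 9 \left(-11\right) = -99$)
$\left(2 + Q\right) \left(-7\right) + O{\left(1 \right)} \left(-157 + 105\right) = \left(2 + 1\right) \left(-7\right) - 99 \left(-157 + 105\right) = 3 \left(-7\right) - -5148 = -21 + 5148 = 5127$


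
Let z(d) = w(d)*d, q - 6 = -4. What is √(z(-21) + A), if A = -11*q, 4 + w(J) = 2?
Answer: 2*√5 ≈ 4.4721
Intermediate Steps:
q = 2 (q = 6 - 4 = 2)
w(J) = -2 (w(J) = -4 + 2 = -2)
z(d) = -2*d
A = -22 (A = -11*2 = -22)
√(z(-21) + A) = √(-2*(-21) - 22) = √(42 - 22) = √20 = 2*√5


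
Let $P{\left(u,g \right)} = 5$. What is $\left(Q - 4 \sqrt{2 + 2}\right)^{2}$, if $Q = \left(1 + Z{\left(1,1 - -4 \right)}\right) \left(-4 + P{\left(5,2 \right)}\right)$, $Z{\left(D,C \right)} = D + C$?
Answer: $1$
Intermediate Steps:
$Z{\left(D,C \right)} = C + D$
$Q = 7$ ($Q = \left(1 + \left(\left(1 - -4\right) + 1\right)\right) \left(-4 + 5\right) = \left(1 + \left(\left(1 + 4\right) + 1\right)\right) 1 = \left(1 + \left(5 + 1\right)\right) 1 = \left(1 + 6\right) 1 = 7 \cdot 1 = 7$)
$\left(Q - 4 \sqrt{2 + 2}\right)^{2} = \left(7 - 4 \sqrt{2 + 2}\right)^{2} = \left(7 - 4 \sqrt{4}\right)^{2} = \left(7 - 8\right)^{2} = \left(-1\right)^{2} = 1$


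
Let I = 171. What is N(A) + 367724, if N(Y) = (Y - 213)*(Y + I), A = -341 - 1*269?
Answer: 729021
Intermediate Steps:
A = -610 (A = -341 - 269 = -610)
N(Y) = (-213 + Y)*(171 + Y) (N(Y) = (Y - 213)*(Y + 171) = (-213 + Y)*(171 + Y))
N(A) + 367724 = (-36423 + (-610)² - 42*(-610)) + 367724 = (-36423 + 372100 + 25620) + 367724 = 361297 + 367724 = 729021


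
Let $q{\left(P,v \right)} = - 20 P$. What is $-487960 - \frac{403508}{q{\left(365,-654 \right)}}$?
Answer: $- \frac{890426123}{1825} \approx -4.879 \cdot 10^{5}$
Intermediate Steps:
$-487960 - \frac{403508}{q{\left(365,-654 \right)}} = -487960 - \frac{403508}{\left(-20\right) 365} = -487960 - \frac{403508}{-7300} = -487960 - 403508 \left(- \frac{1}{7300}\right) = -487960 - - \frac{100877}{1825} = -487960 + \frac{100877}{1825} = - \frac{890426123}{1825}$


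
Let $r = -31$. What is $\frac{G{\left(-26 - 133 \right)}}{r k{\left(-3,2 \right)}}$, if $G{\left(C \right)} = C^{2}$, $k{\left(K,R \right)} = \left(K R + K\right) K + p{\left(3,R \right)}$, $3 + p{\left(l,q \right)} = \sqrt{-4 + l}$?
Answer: $- \frac{606744}{17887} + \frac{25281 i}{17887} \approx -33.921 + 1.4134 i$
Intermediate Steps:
$p{\left(l,q \right)} = -3 + \sqrt{-4 + l}$
$k{\left(K,R \right)} = -3 + i + K \left(K + K R\right)$ ($k{\left(K,R \right)} = \left(K R + K\right) K - \left(3 - \sqrt{-4 + 3}\right) = \left(K + K R\right) K - \left(3 - \sqrt{-1}\right) = K \left(K + K R\right) - \left(3 - i\right) = -3 + i + K \left(K + K R\right)$)
$\frac{G{\left(-26 - 133 \right)}}{r k{\left(-3,2 \right)}} = \frac{\left(-26 - 133\right)^{2}}{\left(-31\right) \left(-3 + i + \left(-3\right)^{2} + 2 \left(-3\right)^{2}\right)} = \frac{\left(-159\right)^{2}}{\left(-31\right) \left(-3 + i + 9 + 2 \cdot 9\right)} = \frac{25281}{\left(-31\right) \left(-3 + i + 9 + 18\right)} = \frac{25281}{\left(-31\right) \left(24 + i\right)} = \frac{25281}{-744 - 31 i} = 25281 \frac{-744 + 31 i}{554497} = \frac{25281 \left(-744 + 31 i\right)}{554497}$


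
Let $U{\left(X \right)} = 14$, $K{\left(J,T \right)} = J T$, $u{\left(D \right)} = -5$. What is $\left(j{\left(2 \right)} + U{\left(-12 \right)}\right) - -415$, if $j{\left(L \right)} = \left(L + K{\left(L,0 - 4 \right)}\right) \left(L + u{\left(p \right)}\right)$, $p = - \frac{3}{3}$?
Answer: $447$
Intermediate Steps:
$p = -1$ ($p = \left(-3\right) \frac{1}{3} = -1$)
$j{\left(L \right)} = - 3 L \left(-5 + L\right)$ ($j{\left(L \right)} = \left(L + L \left(0 - 4\right)\right) \left(L - 5\right) = \left(L + L \left(-4\right)\right) \left(-5 + L\right) = \left(L - 4 L\right) \left(-5 + L\right) = - 3 L \left(-5 + L\right)$)
$\left(j{\left(2 \right)} + U{\left(-12 \right)}\right) - -415 = \left(3 \cdot 2 \left(5 - 2\right) + 14\right) - -415 = \left(3 \cdot 2 \left(5 - 2\right) + 14\right) + 415 = \left(3 \cdot 2 \cdot 3 + 14\right) + 415 = \left(18 + 14\right) + 415 = 32 + 415 = 447$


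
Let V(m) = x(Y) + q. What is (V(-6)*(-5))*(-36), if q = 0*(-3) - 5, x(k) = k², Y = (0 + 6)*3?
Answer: 57420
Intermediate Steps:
Y = 18 (Y = 6*3 = 18)
q = -5 (q = 0 - 5 = -5)
V(m) = 319 (V(m) = 18² - 5 = 324 - 5 = 319)
(V(-6)*(-5))*(-36) = (319*(-5))*(-36) = -1595*(-36) = 57420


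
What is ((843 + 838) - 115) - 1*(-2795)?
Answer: 4361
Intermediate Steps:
((843 + 838) - 115) - 1*(-2795) = (1681 - 115) + 2795 = 1566 + 2795 = 4361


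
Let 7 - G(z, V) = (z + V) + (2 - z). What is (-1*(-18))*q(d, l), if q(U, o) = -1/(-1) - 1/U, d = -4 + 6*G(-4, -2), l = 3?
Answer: 333/19 ≈ 17.526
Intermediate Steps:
G(z, V) = 5 - V (G(z, V) = 7 - ((z + V) + (2 - z)) = 7 - ((V + z) + (2 - z)) = 7 - (2 + V) = 7 + (-2 - V) = 5 - V)
d = 38 (d = -4 + 6*(5 - 1*(-2)) = -4 + 6*(5 + 2) = -4 + 6*7 = -4 + 42 = 38)
q(U, o) = 1 - 1/U (q(U, o) = -1*(-1) - 1/U = 1 - 1/U)
(-1*(-18))*q(d, l) = (-1*(-18))*((-1 + 38)/38) = 18*((1/38)*37) = 18*(37/38) = 333/19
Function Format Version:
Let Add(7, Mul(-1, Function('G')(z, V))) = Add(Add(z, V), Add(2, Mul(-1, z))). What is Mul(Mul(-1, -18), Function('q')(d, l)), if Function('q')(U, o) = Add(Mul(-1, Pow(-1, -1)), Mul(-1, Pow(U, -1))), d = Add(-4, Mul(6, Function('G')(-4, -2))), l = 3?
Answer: Rational(333, 19) ≈ 17.526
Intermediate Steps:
Function('G')(z, V) = Add(5, Mul(-1, V)) (Function('G')(z, V) = Add(7, Mul(-1, Add(Add(z, V), Add(2, Mul(-1, z))))) = Add(7, Mul(-1, Add(Add(V, z), Add(2, Mul(-1, z))))) = Add(7, Mul(-1, Add(2, V))) = Add(7, Add(-2, Mul(-1, V))) = Add(5, Mul(-1, V)))
d = 38 (d = Add(-4, Mul(6, Add(5, Mul(-1, -2)))) = Add(-4, Mul(6, Add(5, 2))) = Add(-4, Mul(6, 7)) = Add(-4, 42) = 38)
Function('q')(U, o) = Add(1, Mul(-1, Pow(U, -1))) (Function('q')(U, o) = Add(Mul(-1, -1), Mul(-1, Pow(U, -1))) = Add(1, Mul(-1, Pow(U, -1))))
Mul(Mul(-1, -18), Function('q')(d, l)) = Mul(Mul(-1, -18), Mul(Pow(38, -1), Add(-1, 38))) = Mul(18, Mul(Rational(1, 38), 37)) = Mul(18, Rational(37, 38)) = Rational(333, 19)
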